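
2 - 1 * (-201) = 203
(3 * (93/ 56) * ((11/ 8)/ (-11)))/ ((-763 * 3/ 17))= 1581/ 341824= 0.00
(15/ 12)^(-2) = 0.64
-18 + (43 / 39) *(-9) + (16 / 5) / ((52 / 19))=-1739 / 65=-26.75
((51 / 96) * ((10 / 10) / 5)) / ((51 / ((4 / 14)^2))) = 1 / 5880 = 0.00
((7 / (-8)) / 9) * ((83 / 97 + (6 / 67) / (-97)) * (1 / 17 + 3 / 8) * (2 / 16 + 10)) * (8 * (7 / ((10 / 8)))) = -28907109 / 1767728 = -16.35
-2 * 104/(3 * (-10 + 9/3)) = 208/21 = 9.90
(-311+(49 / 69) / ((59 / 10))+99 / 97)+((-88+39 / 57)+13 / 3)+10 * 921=66153844298 / 7502853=8817.16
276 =276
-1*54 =-54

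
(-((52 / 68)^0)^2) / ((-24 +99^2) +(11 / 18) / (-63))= -1134 / 11087107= -0.00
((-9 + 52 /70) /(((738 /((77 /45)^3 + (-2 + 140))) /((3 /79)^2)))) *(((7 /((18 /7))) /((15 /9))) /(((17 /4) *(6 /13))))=-20160168301 /10492720256250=-0.00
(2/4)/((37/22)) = 11/37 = 0.30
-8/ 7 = -1.14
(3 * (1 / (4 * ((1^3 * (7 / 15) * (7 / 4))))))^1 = 45 / 49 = 0.92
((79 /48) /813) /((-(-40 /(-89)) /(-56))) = 49217 /195120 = 0.25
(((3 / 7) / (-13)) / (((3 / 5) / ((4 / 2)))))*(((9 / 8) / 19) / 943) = -45 / 6521788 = -0.00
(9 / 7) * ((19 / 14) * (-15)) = -2565 / 98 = -26.17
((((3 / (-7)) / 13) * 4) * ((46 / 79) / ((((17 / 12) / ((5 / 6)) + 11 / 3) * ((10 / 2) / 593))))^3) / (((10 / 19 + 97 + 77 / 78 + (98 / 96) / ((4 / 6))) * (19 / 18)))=-7471930134675456 / 2808250876020779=-2.66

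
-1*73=-73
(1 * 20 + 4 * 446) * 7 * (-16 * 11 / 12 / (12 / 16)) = -2222528 / 9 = -246947.56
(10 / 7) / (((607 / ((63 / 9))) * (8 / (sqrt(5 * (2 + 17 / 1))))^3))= 475 * sqrt(95) / 155392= 0.03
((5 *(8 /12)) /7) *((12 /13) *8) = 320 /91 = 3.52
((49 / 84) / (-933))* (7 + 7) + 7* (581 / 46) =5691203 / 64377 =88.40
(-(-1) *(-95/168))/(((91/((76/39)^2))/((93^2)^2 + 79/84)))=-215497329646085/122078502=-1765235.70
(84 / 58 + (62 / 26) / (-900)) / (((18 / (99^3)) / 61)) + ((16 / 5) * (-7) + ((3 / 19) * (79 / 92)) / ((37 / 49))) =5795240023251821 / 1219142600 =4753537.46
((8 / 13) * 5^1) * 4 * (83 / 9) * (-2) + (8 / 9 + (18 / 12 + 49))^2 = 10166965 / 4212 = 2413.81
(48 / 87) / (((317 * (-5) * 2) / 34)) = -272 / 45965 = -0.01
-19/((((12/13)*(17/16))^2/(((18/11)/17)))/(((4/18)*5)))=-1027520/486387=-2.11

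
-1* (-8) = 8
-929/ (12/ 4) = -309.67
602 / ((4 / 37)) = 11137 / 2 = 5568.50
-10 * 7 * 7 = -490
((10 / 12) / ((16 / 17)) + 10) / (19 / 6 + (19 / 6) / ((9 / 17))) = 495 / 416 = 1.19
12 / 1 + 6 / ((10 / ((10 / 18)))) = 37 / 3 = 12.33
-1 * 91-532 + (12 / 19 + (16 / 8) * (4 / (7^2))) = -579273 / 931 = -622.21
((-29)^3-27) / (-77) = 3488 / 11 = 317.09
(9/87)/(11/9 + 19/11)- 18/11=-149157/93148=-1.60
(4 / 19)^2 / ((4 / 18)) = 72 / 361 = 0.20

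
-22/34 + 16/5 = 217/85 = 2.55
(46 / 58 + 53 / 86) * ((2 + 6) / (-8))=-3515 / 2494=-1.41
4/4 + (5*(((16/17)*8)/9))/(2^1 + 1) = 1099/459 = 2.39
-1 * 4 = -4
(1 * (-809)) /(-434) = 809 /434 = 1.86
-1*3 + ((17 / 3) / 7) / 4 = -235 / 84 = -2.80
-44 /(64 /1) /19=-11 /304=-0.04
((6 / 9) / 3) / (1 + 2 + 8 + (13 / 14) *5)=28 / 1971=0.01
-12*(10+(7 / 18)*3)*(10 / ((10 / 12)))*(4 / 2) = -3216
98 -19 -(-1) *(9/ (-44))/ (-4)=13913/ 176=79.05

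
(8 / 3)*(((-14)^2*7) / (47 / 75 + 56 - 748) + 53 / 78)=-21111964 / 6066801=-3.48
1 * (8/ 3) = 8/ 3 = 2.67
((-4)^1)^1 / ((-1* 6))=2 / 3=0.67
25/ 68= 0.37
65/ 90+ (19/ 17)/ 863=191065/ 264078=0.72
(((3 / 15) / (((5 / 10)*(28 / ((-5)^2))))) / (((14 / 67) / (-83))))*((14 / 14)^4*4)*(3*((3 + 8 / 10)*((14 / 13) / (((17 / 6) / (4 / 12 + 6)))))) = -24090252 / 1547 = -15572.24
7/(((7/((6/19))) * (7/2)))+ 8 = 8.09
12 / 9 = 4 / 3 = 1.33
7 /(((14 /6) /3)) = 9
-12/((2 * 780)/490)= -49/13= -3.77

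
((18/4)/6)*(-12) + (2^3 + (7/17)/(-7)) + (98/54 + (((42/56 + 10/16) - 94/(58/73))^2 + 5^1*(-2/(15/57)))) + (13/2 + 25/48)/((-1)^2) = 337069362143/24705216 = 13643.65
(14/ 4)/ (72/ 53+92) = 371/ 9896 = 0.04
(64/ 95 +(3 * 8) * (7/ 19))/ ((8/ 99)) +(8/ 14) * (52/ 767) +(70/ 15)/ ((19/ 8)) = 119.76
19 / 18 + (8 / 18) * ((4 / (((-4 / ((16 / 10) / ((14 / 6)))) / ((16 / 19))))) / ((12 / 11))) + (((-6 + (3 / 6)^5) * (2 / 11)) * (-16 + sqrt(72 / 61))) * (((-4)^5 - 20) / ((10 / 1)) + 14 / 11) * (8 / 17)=-2303128869 / 2735810 + 3250056 * sqrt(122) / 627385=-784.63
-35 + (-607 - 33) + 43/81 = -54632/81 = -674.47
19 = 19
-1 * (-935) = 935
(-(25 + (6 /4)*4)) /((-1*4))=31 /4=7.75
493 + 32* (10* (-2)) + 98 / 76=-5537 / 38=-145.71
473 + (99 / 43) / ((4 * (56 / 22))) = 2279057 / 4816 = 473.23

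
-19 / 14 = -1.36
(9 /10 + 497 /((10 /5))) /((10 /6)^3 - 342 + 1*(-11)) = -0.72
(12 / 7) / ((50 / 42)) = 36 / 25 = 1.44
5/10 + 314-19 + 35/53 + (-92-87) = 12419/106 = 117.16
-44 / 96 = -11 / 24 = -0.46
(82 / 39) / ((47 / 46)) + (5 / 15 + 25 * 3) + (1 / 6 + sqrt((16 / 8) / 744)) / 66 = sqrt(93) / 12276 + 18725867 / 241956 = 77.39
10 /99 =0.10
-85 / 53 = -1.60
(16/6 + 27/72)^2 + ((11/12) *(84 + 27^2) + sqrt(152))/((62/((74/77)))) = 74 *sqrt(38)/2387 + 2600281/124992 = 20.99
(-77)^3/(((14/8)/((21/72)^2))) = -3195731/144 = -22192.58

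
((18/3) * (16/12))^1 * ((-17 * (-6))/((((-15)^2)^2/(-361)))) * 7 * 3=-687344/5625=-122.19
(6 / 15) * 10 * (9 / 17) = 36 / 17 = 2.12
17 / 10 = 1.70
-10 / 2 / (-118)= 5 / 118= 0.04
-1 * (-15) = 15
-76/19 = -4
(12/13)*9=108/13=8.31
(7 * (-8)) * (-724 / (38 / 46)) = 932512 / 19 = 49079.58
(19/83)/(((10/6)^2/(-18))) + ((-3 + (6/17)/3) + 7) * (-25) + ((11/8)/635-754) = -858.42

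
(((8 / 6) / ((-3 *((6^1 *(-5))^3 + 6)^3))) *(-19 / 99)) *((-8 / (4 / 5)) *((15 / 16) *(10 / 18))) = 2375 / 105155183375781264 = 0.00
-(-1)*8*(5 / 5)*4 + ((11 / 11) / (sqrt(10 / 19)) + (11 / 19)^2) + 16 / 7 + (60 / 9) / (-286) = sqrt(190) / 10 + 37506653 / 1084083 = 35.98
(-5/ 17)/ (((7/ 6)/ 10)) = -300/ 119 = -2.52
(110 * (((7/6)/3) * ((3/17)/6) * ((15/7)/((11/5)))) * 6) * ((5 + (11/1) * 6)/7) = 8875/119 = 74.58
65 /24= 2.71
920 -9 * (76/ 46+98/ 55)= 1124704/ 1265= 889.09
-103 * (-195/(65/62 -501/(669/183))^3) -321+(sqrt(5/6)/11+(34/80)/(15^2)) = -19205615061716549699808649/59829440246863199127000+sqrt(30)/66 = -320.92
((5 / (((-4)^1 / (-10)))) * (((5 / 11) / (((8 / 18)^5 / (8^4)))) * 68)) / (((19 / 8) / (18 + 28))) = 1767514564.59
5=5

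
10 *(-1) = -10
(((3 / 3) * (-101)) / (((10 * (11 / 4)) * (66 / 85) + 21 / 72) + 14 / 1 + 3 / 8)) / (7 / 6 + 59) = -30906 / 663157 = -0.05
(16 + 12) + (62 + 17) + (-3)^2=116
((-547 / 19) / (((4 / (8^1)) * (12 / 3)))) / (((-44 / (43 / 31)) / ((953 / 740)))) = 22415513 / 38355680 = 0.58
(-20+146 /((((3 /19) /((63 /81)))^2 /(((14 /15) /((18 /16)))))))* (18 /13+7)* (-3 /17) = -4319.20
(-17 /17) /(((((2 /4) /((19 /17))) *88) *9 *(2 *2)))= -19 /26928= -0.00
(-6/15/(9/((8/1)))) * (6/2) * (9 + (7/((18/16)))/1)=-2192/135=-16.24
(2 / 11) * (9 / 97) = 18 / 1067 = 0.02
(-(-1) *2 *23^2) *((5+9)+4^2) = 31740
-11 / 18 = -0.61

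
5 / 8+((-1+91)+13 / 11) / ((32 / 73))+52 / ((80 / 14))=383211 / 1760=217.73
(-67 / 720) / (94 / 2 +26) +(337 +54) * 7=143856653 / 52560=2737.00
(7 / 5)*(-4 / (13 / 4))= -112 / 65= -1.72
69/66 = 23/22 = 1.05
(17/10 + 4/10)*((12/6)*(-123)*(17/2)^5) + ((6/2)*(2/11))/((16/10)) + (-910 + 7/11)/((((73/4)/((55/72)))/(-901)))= -26465298502837/1156320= -22887521.19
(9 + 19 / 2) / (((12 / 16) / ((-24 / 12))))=-148 / 3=-49.33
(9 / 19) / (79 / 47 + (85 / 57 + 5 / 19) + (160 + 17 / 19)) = 1269 / 440240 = 0.00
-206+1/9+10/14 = -12926/63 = -205.17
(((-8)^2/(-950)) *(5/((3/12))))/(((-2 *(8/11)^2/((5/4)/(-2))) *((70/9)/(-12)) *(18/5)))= 363/1064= 0.34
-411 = -411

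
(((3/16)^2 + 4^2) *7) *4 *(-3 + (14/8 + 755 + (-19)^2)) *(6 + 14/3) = 128129365/24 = 5338723.54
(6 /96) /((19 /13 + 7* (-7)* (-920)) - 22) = 13 /9372368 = 0.00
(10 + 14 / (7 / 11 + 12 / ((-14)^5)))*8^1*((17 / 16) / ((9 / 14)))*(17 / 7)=8704048246 / 8470431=1027.58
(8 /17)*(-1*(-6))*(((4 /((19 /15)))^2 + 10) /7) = 49440 /6137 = 8.06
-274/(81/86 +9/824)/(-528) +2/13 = 10116143/14482611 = 0.70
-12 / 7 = -1.71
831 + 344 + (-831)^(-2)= 811409176 / 690561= 1175.00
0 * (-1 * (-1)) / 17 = 0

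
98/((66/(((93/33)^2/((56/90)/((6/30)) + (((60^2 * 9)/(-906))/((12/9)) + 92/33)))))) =-21331317/37844686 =-0.56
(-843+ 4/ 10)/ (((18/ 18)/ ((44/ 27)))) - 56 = -192932/ 135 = -1429.13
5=5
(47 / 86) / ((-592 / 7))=-329 / 50912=-0.01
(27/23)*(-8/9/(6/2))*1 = -0.35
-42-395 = -437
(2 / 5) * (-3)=-6 / 5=-1.20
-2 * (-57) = 114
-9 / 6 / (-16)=3 / 32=0.09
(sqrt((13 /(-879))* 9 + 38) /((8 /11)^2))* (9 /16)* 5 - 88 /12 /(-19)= 22 /57 + 5445* sqrt(3250835) /300032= 33.11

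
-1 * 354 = -354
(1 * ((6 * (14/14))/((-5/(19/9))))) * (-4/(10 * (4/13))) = 247/75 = 3.29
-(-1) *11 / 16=11 / 16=0.69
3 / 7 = 0.43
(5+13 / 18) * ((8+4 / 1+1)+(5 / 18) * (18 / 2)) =3193 / 36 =88.69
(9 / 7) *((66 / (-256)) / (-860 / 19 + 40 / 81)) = 457083 / 61734400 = 0.01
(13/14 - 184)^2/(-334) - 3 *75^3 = -82859443969/65464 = -1265725.34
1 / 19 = 0.05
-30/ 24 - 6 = -29/ 4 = -7.25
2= 2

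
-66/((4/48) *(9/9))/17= -792/17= -46.59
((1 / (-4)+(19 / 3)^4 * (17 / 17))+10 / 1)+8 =527035 / 324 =1626.65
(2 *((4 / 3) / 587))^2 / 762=32 / 1181527101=0.00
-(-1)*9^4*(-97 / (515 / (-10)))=1272834 / 103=12357.61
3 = 3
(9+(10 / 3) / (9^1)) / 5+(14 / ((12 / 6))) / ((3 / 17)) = 41.54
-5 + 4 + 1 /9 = -8 /9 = -0.89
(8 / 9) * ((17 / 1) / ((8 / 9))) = 17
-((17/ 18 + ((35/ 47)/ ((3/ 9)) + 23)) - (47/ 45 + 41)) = 7457/ 470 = 15.87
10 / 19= 0.53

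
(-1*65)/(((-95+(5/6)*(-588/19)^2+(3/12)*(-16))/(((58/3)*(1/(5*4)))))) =-136097/1514286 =-0.09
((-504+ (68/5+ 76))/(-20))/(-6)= -3.45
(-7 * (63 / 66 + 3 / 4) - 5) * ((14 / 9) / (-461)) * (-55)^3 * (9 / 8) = -78876875 / 7376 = -10693.72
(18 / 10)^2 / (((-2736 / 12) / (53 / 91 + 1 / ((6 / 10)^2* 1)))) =-2064 / 43225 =-0.05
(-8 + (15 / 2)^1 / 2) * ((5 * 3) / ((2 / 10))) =-1275 / 4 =-318.75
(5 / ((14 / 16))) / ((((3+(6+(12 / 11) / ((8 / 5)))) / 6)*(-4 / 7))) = -440 / 71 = -6.20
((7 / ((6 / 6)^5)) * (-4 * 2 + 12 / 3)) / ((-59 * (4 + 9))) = 28 / 767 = 0.04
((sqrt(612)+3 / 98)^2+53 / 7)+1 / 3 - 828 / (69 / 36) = 18*sqrt(17) / 49+5413939 / 28812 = 189.42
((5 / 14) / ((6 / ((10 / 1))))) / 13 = 25 / 546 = 0.05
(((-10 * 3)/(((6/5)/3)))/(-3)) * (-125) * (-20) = 62500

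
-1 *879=-879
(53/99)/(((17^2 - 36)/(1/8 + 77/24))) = 0.01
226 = 226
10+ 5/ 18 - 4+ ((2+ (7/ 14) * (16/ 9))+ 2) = 67/ 6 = 11.17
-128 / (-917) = 128 / 917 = 0.14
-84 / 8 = -21 / 2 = -10.50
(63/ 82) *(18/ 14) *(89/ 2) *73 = 526257/ 164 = 3208.88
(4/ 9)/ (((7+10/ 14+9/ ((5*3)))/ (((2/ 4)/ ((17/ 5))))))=350/ 44523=0.01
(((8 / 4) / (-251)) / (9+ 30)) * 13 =-2 / 753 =-0.00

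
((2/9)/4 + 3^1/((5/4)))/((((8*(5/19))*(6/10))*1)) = 4199/2160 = 1.94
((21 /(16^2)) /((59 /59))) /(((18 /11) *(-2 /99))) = -2541 /1024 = -2.48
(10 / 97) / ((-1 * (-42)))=5 / 2037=0.00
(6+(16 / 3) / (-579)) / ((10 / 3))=5203 / 2895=1.80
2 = 2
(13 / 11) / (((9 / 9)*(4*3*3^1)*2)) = 13 / 792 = 0.02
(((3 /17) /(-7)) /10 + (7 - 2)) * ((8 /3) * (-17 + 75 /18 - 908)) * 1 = -773110 /63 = -12271.59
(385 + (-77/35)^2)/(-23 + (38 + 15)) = 4873/375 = 12.99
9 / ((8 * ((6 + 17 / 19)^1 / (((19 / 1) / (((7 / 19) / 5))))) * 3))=102885 / 7336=14.02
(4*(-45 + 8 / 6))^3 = -5328808.30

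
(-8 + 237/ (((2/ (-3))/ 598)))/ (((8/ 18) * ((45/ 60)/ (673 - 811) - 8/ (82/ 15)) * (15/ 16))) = 2749425888/ 7915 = 347369.03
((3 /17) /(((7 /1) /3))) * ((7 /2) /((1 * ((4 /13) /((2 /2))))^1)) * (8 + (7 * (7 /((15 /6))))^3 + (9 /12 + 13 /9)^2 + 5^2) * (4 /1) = 15936842441 /612000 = 26040.59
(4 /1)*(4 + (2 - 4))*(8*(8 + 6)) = 896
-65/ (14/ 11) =-715/ 14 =-51.07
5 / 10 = 1 / 2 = 0.50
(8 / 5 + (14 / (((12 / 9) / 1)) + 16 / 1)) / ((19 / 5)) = 281 / 38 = 7.39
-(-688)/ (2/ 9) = 3096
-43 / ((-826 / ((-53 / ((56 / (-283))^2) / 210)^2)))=774757763633827 / 358237251993600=2.16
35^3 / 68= 630.51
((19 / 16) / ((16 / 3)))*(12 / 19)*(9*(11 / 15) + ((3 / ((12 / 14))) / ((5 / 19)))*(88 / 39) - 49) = -453 / 260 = -1.74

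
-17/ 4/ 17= -1/ 4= -0.25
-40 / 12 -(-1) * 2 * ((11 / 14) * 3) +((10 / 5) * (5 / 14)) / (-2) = 43 / 42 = 1.02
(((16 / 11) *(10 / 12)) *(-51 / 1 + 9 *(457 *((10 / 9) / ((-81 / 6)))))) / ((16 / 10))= -262925 / 891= -295.09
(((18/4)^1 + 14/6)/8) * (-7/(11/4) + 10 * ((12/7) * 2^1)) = 25051/924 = 27.11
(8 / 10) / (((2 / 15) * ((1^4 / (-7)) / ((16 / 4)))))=-168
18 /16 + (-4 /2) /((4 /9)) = -3.38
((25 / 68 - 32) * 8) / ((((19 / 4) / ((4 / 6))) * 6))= -1912 / 323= -5.92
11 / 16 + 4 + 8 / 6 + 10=769 / 48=16.02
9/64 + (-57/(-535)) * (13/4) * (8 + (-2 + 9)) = 36531/6848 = 5.33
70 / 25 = 14 / 5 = 2.80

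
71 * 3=213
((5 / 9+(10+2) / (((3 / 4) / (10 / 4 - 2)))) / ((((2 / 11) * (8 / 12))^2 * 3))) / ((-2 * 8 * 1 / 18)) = -27951 / 128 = -218.37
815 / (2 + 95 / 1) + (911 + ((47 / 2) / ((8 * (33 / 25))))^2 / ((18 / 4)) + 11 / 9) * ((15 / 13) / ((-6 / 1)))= -167.24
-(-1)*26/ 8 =13/ 4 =3.25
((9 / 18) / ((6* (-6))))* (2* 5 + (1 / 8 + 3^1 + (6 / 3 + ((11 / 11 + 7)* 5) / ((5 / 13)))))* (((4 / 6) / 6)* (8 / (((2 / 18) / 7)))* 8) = -6671 / 9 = -741.22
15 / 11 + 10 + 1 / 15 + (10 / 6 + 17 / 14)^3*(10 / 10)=144012511 / 4074840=35.34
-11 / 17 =-0.65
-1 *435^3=-82312875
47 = 47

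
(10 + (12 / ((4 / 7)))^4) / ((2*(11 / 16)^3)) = 36210688 / 121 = 299261.88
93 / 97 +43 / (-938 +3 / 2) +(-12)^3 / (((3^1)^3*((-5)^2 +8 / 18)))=-66669293 / 41604949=-1.60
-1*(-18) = 18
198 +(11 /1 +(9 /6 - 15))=391 /2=195.50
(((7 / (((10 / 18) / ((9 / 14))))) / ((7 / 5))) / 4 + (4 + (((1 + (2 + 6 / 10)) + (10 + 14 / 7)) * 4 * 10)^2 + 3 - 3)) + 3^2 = 21805865 / 56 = 389390.45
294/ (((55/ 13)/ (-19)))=-72618/ 55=-1320.33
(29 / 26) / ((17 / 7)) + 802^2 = 284296371 / 442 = 643204.46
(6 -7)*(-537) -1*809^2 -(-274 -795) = -652875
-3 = -3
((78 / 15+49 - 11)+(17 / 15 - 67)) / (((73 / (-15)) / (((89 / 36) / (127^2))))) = 0.00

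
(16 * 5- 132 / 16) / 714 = 41 / 408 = 0.10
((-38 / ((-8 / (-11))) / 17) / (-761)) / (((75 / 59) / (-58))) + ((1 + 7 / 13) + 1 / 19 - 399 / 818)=90084474749 / 98020091325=0.92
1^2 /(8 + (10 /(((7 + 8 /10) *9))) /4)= 702 /5641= 0.12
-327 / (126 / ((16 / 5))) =-872 / 105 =-8.30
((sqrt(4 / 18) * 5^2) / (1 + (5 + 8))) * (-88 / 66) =-50 * sqrt(2) / 63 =-1.12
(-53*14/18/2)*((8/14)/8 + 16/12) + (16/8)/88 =-17185/594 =-28.93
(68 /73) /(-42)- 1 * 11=-16897 /1533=-11.02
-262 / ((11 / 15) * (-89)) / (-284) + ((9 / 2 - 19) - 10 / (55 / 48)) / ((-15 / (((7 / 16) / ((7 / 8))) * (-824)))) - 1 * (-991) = 353.01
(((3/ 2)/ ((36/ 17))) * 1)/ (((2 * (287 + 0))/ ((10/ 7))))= 85/ 48216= 0.00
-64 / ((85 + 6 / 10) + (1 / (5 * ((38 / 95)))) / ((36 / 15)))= -7680 / 10297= -0.75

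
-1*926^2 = -857476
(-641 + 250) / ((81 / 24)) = -3128 / 27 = -115.85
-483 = -483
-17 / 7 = -2.43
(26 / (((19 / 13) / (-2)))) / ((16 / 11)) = -1859 / 76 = -24.46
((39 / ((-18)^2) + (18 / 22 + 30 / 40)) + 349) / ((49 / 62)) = 6457579 / 14553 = 443.73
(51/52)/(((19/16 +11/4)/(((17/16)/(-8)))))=-289/8736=-0.03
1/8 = 0.12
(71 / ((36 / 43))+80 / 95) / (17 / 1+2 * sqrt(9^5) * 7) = 58583 / 2338596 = 0.03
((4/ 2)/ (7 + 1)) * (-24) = -6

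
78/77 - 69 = -5235/77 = -67.99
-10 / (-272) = 5 / 136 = 0.04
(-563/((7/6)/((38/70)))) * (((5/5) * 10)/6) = -436.61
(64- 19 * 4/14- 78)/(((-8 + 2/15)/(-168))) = -24480/59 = -414.92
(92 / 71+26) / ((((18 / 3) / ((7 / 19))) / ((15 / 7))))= 255 / 71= 3.59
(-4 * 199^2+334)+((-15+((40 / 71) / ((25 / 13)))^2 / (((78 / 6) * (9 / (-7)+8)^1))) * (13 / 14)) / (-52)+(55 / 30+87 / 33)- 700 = -1737848913093067 / 10946027400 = -158765.26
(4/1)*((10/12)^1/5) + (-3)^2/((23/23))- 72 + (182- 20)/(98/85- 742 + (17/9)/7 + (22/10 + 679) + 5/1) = -5705506/87357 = -65.31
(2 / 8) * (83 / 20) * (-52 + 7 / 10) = -53.22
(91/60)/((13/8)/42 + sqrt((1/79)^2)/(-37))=39.55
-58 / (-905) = 58 / 905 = 0.06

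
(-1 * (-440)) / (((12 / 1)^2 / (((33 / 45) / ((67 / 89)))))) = 10769 / 3618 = 2.98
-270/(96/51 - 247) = 510/463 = 1.10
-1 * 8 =-8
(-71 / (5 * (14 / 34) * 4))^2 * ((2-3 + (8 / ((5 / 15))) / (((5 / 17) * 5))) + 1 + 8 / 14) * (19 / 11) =2168.63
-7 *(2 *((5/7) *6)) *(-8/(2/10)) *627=1504800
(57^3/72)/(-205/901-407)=-6179959/978432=-6.32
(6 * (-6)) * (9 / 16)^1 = -81 / 4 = -20.25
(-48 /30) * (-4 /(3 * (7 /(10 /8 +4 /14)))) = 0.47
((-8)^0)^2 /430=1 /430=0.00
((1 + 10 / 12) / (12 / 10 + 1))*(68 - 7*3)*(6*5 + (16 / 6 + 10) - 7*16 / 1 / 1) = -24440 / 9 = -2715.56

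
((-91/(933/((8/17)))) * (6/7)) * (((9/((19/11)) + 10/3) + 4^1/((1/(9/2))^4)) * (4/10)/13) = -601480/301359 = -2.00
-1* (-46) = 46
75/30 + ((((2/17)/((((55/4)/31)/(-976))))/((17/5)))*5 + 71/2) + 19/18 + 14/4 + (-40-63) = -12621536/28611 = -441.14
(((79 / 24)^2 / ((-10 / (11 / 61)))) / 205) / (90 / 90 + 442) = -68651 / 31908758400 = -0.00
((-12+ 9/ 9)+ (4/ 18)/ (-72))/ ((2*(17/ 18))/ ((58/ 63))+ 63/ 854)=-1261297/ 243648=-5.18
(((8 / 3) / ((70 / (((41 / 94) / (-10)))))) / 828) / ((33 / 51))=-697 / 224739900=-0.00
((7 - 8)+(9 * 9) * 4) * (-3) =-969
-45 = -45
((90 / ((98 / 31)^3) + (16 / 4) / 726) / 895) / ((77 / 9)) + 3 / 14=842355429561 / 3924165924140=0.21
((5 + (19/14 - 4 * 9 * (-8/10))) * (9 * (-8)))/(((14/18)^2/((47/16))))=-12291.73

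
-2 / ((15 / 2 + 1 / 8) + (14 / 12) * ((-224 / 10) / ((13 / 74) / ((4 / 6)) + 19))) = -0.32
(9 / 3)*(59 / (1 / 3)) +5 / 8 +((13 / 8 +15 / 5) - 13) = 2093 / 4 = 523.25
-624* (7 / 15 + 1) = -4576 / 5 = -915.20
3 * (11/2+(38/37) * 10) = 3501/74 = 47.31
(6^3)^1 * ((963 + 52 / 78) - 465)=107712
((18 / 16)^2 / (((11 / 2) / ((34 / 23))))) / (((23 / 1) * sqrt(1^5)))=1377 / 93104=0.01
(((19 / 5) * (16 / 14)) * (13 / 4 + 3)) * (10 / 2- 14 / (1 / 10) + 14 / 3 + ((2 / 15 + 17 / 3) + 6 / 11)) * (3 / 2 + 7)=-6607934 / 231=-28605.77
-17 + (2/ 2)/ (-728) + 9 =-5825/ 728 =-8.00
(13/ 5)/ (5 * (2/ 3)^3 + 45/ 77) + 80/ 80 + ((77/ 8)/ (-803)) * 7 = 27272893/ 12541400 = 2.17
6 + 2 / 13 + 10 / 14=6.87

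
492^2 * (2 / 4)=121032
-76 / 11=-6.91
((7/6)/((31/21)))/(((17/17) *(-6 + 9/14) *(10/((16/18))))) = -1372/104625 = -0.01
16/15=1.07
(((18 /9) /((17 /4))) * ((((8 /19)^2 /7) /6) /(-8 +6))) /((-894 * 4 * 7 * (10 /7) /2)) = 16 /288040095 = 0.00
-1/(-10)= 0.10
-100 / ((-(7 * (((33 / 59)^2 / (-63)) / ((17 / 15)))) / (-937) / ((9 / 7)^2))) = 29942378460 / 5929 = 5050156.60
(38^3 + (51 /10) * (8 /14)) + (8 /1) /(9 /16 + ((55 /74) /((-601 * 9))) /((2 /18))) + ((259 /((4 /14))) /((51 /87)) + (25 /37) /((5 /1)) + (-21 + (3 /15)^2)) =2480127507965073 /43962413950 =56414.73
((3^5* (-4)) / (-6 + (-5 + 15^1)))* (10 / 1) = -2430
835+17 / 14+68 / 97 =1136531 / 1358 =836.92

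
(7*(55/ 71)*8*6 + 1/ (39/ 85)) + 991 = 3470834/ 2769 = 1253.46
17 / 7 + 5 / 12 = 239 / 84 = 2.85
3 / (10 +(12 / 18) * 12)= 1 / 6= 0.17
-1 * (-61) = 61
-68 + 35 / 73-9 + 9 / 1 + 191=9014 / 73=123.48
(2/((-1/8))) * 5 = -80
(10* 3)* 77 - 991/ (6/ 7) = 6923/ 6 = 1153.83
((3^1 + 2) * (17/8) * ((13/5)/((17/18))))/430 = 117/1720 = 0.07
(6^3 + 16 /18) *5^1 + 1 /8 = 78089 /72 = 1084.57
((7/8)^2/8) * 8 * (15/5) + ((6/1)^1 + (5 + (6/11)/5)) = 47189/3520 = 13.41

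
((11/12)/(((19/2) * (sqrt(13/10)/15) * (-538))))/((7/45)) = -2475 * sqrt(130)/1860404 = -0.02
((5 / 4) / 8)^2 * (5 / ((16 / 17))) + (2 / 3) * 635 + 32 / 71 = 1479370769 / 3489792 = 423.91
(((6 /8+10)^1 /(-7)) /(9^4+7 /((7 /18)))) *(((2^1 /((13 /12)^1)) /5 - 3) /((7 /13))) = 19 /16660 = 0.00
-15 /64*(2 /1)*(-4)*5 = 75 /8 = 9.38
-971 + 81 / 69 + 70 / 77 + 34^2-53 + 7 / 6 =205309 / 1518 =135.25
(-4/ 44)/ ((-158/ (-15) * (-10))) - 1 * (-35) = 35.00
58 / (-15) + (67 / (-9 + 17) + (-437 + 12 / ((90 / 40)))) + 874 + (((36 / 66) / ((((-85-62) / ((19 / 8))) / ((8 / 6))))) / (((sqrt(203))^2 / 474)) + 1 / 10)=5868001721 / 13130040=446.91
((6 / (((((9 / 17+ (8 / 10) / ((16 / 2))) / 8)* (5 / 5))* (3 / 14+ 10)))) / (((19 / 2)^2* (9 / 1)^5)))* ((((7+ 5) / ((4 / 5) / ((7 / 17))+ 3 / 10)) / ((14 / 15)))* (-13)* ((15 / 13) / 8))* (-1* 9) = 9520000 / 70244396937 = 0.00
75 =75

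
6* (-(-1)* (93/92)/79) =279/3634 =0.08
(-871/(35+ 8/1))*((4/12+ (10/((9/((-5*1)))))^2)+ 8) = -2765425/3483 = -793.98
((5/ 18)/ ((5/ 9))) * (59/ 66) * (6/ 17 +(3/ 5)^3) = 23777/ 93500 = 0.25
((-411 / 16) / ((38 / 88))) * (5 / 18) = -7535 / 456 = -16.52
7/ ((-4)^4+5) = 7/ 261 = 0.03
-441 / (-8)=441 / 8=55.12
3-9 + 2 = -4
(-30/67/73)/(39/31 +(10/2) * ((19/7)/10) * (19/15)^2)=-2929500/1640827789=-0.00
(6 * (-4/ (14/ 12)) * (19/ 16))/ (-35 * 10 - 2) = 171/ 2464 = 0.07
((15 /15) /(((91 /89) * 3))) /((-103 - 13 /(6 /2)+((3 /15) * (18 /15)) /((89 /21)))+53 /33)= -2178275 /706056897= -0.00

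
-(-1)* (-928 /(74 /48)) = -22272 /37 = -601.95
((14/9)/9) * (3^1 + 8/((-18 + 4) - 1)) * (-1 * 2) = -1036/1215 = -0.85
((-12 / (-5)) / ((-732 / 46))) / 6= -23 / 915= -0.03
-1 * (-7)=7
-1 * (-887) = 887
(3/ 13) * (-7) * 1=-21/ 13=-1.62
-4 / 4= -1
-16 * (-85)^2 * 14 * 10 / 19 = -851789.47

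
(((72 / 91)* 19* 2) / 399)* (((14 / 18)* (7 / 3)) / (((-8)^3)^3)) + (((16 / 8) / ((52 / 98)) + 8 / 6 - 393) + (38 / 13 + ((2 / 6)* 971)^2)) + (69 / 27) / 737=25166282482166197 / 241113759744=104375.14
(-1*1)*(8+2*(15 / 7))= -86 / 7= -12.29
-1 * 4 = -4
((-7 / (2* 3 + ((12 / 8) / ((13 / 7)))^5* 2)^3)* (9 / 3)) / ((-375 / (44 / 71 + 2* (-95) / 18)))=-9317804618650564662685696 / 5008509338361693208719996375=-0.00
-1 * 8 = -8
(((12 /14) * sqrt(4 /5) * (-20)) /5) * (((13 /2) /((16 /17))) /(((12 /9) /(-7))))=1989 * sqrt(5) /40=111.19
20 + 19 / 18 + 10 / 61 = 23299 / 1098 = 21.22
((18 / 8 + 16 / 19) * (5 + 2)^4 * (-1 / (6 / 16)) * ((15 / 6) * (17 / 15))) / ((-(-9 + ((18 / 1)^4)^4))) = 9591995 / 20766159817517617052157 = 0.00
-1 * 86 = -86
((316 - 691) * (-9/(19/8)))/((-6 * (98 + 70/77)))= -2.39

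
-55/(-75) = 11/15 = 0.73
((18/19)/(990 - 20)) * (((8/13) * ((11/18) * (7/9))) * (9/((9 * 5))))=308/5390775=0.00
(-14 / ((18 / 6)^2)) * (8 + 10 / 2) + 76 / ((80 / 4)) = -739 / 45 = -16.42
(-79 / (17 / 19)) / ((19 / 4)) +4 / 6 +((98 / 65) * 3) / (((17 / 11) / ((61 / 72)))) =-204761 / 13260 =-15.44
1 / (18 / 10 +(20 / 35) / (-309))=10815 / 19447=0.56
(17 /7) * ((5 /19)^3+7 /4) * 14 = 824721 /13718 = 60.12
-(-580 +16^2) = 324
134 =134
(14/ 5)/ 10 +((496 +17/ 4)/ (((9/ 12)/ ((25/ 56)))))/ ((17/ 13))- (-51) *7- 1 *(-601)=28226439/ 23800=1185.98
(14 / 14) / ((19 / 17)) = 17 / 19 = 0.89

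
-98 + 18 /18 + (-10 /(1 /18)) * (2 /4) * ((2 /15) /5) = -497 /5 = -99.40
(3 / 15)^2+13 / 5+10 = 316 / 25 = 12.64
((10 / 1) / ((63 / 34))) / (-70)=-34 / 441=-0.08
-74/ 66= -37/ 33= -1.12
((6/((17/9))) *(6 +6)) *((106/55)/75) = 22896/23375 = 0.98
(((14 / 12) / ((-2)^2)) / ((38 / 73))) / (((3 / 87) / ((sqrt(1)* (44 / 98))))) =23287 / 3192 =7.30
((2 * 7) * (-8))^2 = 12544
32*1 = 32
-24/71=-0.34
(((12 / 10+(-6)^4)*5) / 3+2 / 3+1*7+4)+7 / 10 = 65231 / 30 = 2174.37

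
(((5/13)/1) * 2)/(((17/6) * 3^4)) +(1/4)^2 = 0.07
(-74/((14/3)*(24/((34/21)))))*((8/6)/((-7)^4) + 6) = -6.42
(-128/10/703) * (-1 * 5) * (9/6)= 96/703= 0.14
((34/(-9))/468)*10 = -85/1053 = -0.08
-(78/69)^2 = -676/529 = -1.28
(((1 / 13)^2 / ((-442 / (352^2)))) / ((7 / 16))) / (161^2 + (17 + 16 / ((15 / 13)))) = -7434240 / 50887004077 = -0.00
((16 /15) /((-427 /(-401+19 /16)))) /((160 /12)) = 0.07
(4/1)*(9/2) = 18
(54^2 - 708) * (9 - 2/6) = 19136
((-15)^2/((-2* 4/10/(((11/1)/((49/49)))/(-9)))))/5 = 275/4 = 68.75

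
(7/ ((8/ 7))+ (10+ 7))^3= 6331625/ 512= 12366.46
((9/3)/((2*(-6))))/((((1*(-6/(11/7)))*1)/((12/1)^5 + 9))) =912417/56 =16293.16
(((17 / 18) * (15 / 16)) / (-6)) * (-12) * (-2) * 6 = -85 / 4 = -21.25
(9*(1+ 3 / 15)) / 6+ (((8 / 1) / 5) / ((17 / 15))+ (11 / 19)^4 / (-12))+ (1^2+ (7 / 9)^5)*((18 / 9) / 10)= 9051022230581 / 2616410407860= 3.46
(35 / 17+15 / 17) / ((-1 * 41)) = -50 / 697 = -0.07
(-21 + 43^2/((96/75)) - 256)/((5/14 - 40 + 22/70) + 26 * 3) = 1307635/43312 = 30.19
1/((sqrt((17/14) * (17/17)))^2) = 0.82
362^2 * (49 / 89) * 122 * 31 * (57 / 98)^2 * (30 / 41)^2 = 362302136458200 / 7330841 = 49421633.41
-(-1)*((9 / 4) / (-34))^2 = 81 / 18496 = 0.00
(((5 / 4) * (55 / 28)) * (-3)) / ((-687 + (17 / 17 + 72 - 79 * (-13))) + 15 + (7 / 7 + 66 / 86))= -215 / 12544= -0.02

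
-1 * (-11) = 11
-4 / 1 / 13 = -4 / 13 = -0.31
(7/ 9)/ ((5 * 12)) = 7/ 540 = 0.01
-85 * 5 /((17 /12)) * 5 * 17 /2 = -12750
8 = 8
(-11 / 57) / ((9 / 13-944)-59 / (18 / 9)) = 0.00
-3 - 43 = -46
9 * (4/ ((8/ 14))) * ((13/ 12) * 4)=273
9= 9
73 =73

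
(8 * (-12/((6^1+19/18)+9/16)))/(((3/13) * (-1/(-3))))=-179712/1097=-163.82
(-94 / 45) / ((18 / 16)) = -752 / 405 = -1.86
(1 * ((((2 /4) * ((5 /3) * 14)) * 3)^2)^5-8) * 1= 2758547353515617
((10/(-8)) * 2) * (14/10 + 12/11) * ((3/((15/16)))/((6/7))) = -3836/165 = -23.25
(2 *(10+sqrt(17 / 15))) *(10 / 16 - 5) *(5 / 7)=-125 / 2 - 5 *sqrt(255) / 12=-69.15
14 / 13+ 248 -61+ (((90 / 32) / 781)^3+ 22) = 210.08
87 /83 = 1.05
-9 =-9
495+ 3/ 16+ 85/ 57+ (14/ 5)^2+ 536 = 23723827/ 22800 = 1040.52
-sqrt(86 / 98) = -sqrt(43) / 7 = -0.94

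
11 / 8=1.38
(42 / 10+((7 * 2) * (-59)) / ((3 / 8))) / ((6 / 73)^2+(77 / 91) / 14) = -31983666806 / 977565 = -32717.69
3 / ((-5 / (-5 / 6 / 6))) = 1 / 12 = 0.08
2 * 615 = 1230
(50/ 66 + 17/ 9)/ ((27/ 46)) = 12052/ 2673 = 4.51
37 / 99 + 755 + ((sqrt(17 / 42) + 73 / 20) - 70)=sqrt(714) / 42 + 1364267 / 1980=689.66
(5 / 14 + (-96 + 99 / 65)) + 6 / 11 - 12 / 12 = -946689 / 10010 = -94.57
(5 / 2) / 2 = 5 / 4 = 1.25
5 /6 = 0.83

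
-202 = -202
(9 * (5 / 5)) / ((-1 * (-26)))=9 / 26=0.35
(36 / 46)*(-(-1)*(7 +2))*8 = 1296 / 23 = 56.35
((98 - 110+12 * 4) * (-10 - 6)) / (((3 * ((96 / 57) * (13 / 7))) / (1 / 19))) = -42 / 13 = -3.23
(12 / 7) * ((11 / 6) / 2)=11 / 7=1.57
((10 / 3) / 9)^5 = 100000 / 14348907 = 0.01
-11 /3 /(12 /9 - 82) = 1 /22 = 0.05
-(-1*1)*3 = 3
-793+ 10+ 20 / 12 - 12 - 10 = -2410 / 3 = -803.33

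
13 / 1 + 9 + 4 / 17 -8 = 242 / 17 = 14.24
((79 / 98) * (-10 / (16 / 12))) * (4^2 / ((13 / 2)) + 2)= -34365 / 1274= -26.97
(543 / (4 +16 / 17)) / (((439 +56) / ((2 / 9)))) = 3077 / 62370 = 0.05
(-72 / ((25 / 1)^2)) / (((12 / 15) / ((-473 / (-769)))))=-8514 / 96125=-0.09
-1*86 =-86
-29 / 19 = -1.53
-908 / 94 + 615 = 28451 / 47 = 605.34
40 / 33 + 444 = 14692 / 33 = 445.21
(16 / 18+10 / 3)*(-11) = -418 / 9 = -46.44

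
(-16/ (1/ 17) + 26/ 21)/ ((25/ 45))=-17058/ 35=-487.37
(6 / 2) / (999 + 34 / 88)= 132 / 43973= 0.00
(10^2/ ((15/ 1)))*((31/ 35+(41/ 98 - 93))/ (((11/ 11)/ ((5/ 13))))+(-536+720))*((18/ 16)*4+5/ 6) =30317600/ 5733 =5288.26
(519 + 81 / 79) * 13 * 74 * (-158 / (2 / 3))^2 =28099348524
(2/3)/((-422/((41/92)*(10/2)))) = -205/58236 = -0.00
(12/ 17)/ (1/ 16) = 192/ 17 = 11.29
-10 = -10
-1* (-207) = 207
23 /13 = 1.77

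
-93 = -93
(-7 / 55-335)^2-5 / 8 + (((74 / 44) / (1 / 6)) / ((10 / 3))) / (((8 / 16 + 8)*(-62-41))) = 4759032014597 / 42374200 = 112309.66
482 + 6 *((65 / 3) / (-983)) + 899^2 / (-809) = -411257699 / 795247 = -517.14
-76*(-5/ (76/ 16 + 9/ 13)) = 19760/ 283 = 69.82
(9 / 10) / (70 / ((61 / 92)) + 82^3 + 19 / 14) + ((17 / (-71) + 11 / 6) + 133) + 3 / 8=541572923825057 / 4012575715320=134.97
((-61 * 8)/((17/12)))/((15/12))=-23424/85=-275.58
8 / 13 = 0.62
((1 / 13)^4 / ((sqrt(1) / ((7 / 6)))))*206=721 / 85683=0.01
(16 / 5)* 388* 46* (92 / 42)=13136128 / 105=125105.98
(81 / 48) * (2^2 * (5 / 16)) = 2.11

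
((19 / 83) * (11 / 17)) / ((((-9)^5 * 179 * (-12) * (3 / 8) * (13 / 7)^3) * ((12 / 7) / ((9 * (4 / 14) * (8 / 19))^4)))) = 360448 / 924862515884541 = 0.00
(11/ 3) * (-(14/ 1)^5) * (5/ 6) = -14790160/ 9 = -1643351.11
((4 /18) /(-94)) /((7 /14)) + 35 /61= 14683 /25803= 0.57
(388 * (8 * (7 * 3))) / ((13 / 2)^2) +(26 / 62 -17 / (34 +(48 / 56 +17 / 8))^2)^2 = 4609898799700555387825 / 2987655289282491529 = 1542.98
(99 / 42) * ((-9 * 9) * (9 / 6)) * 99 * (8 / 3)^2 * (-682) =137505229.71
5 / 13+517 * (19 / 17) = 127784 / 221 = 578.21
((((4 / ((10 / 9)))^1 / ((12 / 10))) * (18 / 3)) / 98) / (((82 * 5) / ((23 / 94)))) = 207 / 1888460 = 0.00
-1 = -1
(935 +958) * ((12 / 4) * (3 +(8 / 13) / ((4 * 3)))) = 225267 / 13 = 17328.23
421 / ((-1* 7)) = -421 / 7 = -60.14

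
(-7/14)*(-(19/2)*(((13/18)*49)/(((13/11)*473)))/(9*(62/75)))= 23275/575856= 0.04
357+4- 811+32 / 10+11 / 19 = -42391 / 95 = -446.22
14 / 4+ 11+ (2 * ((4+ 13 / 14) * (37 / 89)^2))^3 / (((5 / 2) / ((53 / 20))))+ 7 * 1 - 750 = -3082250312490438091 / 4261614569990575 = -723.26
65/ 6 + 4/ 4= 71/ 6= 11.83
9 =9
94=94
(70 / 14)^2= 25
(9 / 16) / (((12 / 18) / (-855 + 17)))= -11313 / 16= -707.06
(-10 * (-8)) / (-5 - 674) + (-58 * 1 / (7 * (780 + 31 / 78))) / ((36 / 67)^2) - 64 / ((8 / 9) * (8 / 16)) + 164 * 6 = 18467464733 / 21989124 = 839.85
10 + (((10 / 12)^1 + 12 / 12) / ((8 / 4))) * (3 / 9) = 371 / 36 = 10.31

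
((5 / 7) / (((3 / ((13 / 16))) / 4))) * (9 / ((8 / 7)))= 195 / 32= 6.09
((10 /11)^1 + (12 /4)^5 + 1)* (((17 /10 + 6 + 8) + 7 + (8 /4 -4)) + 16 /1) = 494349 /55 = 8988.16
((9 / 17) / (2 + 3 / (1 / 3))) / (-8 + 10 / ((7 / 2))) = -0.01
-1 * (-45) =45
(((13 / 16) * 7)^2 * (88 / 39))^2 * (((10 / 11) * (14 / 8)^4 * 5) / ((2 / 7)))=1875433885325 / 2359296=794912.50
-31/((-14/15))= 465/14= 33.21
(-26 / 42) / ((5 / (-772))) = 10036 / 105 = 95.58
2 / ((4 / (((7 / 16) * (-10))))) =-35 / 16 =-2.19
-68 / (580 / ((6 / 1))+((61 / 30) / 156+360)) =-318240 / 2137261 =-0.15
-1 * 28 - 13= -41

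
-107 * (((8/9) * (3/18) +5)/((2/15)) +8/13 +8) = -5053.24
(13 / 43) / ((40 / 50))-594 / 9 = -11287 / 172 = -65.62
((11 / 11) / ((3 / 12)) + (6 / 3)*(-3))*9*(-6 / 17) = 108 / 17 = 6.35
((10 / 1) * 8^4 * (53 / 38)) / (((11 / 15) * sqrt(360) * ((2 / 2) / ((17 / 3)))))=4613120 * sqrt(10) / 627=23266.29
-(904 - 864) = -40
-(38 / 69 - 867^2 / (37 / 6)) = 311197840 / 2553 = 121894.96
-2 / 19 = -0.11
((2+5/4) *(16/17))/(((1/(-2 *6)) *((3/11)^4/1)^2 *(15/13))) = -579626414224/557685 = -1039343.74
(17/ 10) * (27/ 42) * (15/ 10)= 459/ 280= 1.64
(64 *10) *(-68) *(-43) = 1871360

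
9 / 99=1 / 11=0.09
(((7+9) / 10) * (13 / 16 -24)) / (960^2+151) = -371 / 9217510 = -0.00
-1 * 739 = -739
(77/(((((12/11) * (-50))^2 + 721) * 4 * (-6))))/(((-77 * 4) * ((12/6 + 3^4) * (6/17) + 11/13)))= 26741/285990940896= 0.00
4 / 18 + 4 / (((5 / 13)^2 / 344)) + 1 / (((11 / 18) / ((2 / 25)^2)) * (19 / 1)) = 10935643498 / 1175625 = 9301.98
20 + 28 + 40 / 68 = 826 / 17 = 48.59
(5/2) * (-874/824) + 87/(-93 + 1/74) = -20339897/5669944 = -3.59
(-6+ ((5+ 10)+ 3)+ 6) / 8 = 9 / 4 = 2.25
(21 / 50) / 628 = 21 / 31400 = 0.00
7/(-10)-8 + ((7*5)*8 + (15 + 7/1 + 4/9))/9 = 20173/810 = 24.90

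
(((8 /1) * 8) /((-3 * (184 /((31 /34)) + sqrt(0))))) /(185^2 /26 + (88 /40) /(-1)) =-16120 /200394147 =-0.00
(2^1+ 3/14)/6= 31/84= 0.37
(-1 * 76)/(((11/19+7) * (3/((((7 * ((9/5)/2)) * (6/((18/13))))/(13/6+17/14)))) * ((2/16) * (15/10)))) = -143.95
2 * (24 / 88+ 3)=72 / 11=6.55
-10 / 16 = -5 / 8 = -0.62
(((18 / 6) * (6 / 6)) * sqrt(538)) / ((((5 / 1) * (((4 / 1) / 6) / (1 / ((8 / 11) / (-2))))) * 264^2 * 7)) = -sqrt(538) / 197120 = -0.00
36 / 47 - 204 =-9552 / 47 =-203.23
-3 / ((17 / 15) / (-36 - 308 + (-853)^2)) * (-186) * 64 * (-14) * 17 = -5454138412800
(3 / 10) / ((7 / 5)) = 3 / 14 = 0.21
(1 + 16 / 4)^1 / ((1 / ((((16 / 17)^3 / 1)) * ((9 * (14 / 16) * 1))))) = 161280 / 4913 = 32.83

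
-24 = -24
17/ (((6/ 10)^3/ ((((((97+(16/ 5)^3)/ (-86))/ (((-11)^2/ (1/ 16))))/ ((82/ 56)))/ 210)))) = -91919/ 460777680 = -0.00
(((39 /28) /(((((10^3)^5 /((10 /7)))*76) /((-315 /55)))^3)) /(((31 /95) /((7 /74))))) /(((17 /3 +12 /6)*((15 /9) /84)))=-0.00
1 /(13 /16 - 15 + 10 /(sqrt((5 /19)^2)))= 16 /381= 0.04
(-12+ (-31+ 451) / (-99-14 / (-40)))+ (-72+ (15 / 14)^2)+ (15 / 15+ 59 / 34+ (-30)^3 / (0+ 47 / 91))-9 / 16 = -64714600697583 / 1235918768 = -52361.53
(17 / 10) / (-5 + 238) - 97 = -225993 / 2330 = -96.99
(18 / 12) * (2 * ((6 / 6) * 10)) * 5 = 150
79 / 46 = 1.72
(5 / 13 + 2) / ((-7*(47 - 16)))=-1 / 91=-0.01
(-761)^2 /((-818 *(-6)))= 579121 /4908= 118.00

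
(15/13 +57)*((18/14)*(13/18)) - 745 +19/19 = -690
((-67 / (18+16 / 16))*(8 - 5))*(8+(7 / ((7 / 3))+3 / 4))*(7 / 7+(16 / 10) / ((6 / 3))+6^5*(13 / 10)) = -477574191 / 380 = -1256774.19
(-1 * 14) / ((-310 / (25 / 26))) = 35 / 806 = 0.04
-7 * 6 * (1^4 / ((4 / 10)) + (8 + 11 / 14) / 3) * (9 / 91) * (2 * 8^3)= -2101248 / 91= -23090.64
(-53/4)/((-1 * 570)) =53/2280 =0.02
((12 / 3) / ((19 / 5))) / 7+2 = 286 / 133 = 2.15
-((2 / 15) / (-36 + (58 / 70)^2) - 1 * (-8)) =-1037726 / 129777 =-8.00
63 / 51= 21 / 17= 1.24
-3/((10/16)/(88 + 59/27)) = -3896/9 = -432.89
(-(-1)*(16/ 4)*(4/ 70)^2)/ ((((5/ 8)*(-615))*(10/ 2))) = -128/ 18834375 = -0.00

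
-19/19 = -1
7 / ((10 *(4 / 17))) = 119 / 40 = 2.98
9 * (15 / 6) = 45 / 2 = 22.50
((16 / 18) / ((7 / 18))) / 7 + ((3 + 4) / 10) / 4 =983 / 1960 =0.50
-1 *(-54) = 54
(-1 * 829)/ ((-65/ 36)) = 29844/ 65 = 459.14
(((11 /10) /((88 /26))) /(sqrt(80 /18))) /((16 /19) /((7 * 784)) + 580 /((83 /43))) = 7031843 * sqrt(10) /43342416800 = 0.00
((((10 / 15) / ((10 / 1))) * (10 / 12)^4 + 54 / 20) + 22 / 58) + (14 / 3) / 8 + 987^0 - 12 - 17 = -24.31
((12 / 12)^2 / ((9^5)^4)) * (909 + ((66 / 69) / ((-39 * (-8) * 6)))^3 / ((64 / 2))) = 290218381512525107 / 3881603952143252224289462848241664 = 0.00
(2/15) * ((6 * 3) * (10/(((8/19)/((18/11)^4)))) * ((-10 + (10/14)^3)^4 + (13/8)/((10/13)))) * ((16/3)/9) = 2115842678607505721904/1013251429549205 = 2088171.42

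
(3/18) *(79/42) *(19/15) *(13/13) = 1501/3780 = 0.40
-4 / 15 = -0.27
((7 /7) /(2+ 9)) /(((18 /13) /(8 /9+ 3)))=455 /1782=0.26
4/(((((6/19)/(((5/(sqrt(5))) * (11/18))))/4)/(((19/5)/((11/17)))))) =24548 * sqrt(5)/135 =406.60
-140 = -140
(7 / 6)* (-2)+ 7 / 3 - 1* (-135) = 135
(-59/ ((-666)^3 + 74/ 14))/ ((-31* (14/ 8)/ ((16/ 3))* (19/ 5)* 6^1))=-1888/ 2192343088707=-0.00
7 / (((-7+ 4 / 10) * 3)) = -35 / 99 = -0.35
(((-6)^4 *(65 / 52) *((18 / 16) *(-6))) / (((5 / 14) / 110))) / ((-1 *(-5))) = -673596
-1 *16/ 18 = -8/ 9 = -0.89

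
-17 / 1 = -17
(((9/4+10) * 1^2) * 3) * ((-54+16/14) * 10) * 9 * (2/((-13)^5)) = 349650/371293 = 0.94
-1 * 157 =-157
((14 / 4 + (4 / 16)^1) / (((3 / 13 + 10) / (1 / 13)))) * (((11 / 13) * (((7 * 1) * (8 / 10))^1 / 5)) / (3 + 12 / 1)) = 11 / 6175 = 0.00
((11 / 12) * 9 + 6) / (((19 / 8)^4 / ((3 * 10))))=92160 / 6859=13.44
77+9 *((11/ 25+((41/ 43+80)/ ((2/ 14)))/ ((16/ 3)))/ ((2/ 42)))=348156977/ 17200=20241.68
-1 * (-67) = 67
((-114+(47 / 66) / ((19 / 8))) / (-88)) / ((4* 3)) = 0.11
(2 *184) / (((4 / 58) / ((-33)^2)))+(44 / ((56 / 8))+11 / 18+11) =732176159 / 126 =5810921.90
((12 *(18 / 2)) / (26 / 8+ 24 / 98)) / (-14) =-1512 / 685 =-2.21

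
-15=-15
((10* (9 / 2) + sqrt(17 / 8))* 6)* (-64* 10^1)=-172800 - 960* sqrt(34)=-178397.71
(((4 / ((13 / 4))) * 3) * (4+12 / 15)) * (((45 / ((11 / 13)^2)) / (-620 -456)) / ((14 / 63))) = -151632 / 32549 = -4.66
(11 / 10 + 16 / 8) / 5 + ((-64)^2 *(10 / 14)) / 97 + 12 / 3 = 1180849 / 33950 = 34.78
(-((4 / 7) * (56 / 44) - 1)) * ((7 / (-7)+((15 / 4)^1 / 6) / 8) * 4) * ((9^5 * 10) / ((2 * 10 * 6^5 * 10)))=-43011 / 112640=-0.38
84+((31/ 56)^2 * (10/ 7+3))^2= 41366289217/ 481890304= 85.84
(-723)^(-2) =1 /522729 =0.00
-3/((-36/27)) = 9/4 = 2.25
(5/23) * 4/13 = 20/299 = 0.07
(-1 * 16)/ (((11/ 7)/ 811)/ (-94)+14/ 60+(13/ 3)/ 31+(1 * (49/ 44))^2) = -3843218184960/ 387512558339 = -9.92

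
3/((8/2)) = 3/4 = 0.75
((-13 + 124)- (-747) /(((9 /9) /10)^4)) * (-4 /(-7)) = 29880444 /7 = 4268634.86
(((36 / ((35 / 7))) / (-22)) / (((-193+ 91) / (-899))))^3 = -19617462873 / 817400375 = -24.00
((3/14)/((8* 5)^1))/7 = 3/3920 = 0.00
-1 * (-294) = 294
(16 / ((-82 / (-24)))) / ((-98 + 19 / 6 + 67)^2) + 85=97200077 / 1143449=85.01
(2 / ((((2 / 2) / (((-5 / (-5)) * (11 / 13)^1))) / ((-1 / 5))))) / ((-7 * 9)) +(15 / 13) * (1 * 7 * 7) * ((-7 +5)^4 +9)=1413.47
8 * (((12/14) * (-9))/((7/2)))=-17.63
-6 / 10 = -3 / 5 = -0.60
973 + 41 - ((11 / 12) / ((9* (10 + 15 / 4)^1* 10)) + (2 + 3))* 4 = 670948 / 675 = 994.00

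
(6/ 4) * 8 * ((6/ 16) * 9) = 81/ 2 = 40.50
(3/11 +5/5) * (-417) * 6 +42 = -34566/11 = -3142.36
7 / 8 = 0.88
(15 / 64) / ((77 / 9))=135 / 4928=0.03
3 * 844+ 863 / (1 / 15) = 15477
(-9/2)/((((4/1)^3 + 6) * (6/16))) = -6/35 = -0.17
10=10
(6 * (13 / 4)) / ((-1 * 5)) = -39 / 10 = -3.90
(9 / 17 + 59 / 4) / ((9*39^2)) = 1039 / 930852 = 0.00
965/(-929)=-965/929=-1.04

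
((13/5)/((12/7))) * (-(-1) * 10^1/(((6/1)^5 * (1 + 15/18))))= 91/85536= 0.00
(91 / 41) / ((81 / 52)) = 4732 / 3321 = 1.42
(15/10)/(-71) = -3/142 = -0.02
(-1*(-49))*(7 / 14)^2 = 49 / 4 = 12.25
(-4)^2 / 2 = 8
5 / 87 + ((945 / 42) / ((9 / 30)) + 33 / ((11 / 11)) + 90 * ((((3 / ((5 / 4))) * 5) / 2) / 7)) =112787 / 609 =185.20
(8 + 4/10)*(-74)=-3108/5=-621.60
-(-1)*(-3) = -3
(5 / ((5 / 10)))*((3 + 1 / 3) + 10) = 400 / 3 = 133.33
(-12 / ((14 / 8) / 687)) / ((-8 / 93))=383346 / 7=54763.71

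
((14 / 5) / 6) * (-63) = -147 / 5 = -29.40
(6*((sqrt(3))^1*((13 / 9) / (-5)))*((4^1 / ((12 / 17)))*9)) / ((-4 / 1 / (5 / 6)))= 31.90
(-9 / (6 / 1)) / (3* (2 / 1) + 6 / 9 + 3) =-9 / 58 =-0.16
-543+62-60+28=-513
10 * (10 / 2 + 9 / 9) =60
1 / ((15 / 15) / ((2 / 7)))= 2 / 7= 0.29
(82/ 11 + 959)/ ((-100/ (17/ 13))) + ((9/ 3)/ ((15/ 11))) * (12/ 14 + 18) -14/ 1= 14.85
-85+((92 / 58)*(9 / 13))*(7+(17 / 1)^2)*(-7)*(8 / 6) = -3118.80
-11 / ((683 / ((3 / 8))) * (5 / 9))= -297 / 27320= -0.01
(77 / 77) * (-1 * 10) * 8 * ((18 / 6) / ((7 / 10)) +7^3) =-194480 / 7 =-27782.86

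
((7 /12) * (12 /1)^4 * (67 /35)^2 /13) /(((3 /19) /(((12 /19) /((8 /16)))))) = 62055936 /2275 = 27277.33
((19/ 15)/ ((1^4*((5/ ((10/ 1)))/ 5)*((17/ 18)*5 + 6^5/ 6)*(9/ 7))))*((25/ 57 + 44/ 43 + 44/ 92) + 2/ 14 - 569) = -68834368/ 16030701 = -4.29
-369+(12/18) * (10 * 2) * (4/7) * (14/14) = -7589/21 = -361.38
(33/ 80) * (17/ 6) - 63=-61.83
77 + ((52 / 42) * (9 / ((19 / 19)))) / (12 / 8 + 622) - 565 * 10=-48646561 / 8729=-5572.98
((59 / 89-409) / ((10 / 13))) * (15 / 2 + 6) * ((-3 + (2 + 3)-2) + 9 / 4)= -57402189 / 3560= -16124.21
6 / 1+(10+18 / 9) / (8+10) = 6.67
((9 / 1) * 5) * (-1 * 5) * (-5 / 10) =225 / 2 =112.50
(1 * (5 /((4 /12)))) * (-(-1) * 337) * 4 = 20220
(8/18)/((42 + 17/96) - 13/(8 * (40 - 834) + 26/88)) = 35772800/3394947561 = 0.01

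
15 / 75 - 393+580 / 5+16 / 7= -9608 / 35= -274.51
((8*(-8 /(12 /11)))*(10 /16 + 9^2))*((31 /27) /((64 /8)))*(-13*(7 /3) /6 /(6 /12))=20263243 /2916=6948.99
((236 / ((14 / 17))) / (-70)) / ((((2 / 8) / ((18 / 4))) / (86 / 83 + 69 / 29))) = -148421934 / 589715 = -251.68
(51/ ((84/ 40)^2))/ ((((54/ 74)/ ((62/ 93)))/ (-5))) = -629000/ 11907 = -52.83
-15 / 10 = -3 / 2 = -1.50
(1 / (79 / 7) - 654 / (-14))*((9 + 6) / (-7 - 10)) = -388230 / 9401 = -41.30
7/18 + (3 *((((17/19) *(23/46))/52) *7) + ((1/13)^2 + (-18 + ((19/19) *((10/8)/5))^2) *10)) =-10334255/57798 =-178.80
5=5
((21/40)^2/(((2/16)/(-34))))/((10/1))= -7497/1000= -7.50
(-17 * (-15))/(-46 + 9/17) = -4335/773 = -5.61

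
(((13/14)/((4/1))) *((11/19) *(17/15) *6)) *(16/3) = 9724/1995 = 4.87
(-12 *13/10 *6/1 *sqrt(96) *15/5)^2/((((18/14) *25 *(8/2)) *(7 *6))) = 876096/625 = 1401.75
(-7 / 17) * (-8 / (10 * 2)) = 14 / 85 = 0.16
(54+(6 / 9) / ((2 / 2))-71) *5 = -245 / 3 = -81.67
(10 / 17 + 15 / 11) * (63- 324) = -95265 / 187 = -509.44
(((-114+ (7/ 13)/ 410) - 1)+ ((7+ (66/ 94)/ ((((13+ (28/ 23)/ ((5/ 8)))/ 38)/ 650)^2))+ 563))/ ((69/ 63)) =3312154461133308511/ 1891743049170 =1750847.96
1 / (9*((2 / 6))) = 0.33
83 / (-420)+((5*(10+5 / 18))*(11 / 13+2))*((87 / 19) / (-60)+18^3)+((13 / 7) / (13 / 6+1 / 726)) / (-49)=20474232397231117 / 24003153720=852980.93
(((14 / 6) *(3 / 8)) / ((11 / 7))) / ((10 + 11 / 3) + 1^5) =147 / 3872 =0.04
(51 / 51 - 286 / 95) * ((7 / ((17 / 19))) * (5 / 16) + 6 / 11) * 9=-15379893 / 284240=-54.11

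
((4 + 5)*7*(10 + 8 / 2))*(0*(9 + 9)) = 0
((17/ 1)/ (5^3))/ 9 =17/ 1125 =0.02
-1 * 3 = -3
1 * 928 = 928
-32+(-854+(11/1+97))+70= -708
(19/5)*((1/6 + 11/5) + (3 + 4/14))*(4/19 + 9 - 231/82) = 1689101/12300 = 137.33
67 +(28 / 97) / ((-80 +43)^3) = 329193819 / 4913341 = 67.00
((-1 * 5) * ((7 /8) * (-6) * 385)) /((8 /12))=121275 /8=15159.38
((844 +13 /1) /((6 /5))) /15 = 857 /18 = 47.61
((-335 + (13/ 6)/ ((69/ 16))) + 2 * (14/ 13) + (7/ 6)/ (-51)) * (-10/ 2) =16894195/ 10166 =1661.83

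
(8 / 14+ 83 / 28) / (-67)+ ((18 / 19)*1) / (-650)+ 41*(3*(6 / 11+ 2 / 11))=11392040901 / 127427300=89.40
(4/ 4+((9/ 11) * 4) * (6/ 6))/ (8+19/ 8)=376/ 913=0.41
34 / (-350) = -17 / 175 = -0.10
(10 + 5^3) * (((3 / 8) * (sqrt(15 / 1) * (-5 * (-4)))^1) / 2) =2025 * sqrt(15) / 4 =1960.70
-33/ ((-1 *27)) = 11/ 9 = 1.22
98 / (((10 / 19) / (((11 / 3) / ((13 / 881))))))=9022321 / 195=46268.31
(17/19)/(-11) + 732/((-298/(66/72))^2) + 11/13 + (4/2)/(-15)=3080703287/4825609360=0.64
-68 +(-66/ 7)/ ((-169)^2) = -13595102/ 199927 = -68.00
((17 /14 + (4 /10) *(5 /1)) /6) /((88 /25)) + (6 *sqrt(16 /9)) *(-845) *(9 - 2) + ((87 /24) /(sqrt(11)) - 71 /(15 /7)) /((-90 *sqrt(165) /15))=-116596105 /2464 - 29 *sqrt(15) /7920 + 497 *sqrt(165) /14850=-47319.43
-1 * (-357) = 357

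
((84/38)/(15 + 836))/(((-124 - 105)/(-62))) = 2604/3702701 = 0.00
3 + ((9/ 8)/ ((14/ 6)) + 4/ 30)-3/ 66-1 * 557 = -5113693/ 9240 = -553.43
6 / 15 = 2 / 5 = 0.40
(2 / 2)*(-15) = -15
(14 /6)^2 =49 /9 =5.44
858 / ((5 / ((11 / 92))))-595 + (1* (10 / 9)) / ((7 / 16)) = -8287453 / 14490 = -571.94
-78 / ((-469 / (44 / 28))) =858 / 3283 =0.26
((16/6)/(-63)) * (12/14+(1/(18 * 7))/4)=-433/11907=-0.04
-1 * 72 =-72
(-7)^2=49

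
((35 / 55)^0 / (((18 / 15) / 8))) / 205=4 / 123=0.03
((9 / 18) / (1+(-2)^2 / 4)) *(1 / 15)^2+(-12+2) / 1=-8999 / 900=-10.00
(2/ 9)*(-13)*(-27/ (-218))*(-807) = 31473/ 109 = 288.74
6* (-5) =-30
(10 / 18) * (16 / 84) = 20 / 189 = 0.11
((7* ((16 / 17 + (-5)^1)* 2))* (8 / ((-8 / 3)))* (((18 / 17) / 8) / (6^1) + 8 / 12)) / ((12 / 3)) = 29.35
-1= -1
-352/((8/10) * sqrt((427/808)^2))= -355520/427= -832.60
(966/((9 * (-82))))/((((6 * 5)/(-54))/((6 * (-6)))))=-17388/205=-84.82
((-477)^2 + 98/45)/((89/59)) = 604095277/4005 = 150835.28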